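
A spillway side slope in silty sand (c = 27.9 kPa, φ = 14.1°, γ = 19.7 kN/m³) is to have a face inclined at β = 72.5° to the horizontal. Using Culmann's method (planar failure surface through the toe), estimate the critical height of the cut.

H_c = 11.01 m

Culmann's analysis gives the critical failure plane at α_cr = (β + φ)/2 = (72.5 + 14.1)/2 = 43.3°, and the critical height
H_c = (4c/γ) · sinβ cosφ / [1 − cos(β − φ)]
    = (4·27.9/19.7) · sin72.5°·cos14.1° / [1 − cos(58.4°)]
    = 5.665 · 0.9537·0.9699 / [1 − 0.5240]
    = 5.665 · 0.9250 / 0.4760
    = 11.01 m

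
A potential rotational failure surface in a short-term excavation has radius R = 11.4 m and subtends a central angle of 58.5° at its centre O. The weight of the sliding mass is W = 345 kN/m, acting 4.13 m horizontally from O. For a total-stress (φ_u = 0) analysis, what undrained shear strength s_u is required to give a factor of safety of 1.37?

s_u = 14.7 kPa

FS = s_u·L_a·R / (W·d), so s_u = FS·W·d / (L_a·R).
Arc length L_a = R·θ = 11.4·(58.5°·π/180) = 11.4·1.0210 = 11.64 m
s_u = 1.37·345·4.13 / (11.64·11.4) = 1952.0 / 132.69 = 14.71 kPa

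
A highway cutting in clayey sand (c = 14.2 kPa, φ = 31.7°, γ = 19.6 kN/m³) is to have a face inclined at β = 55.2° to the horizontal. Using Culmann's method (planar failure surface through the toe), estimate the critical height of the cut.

H_c = 24.41 m

Culmann's analysis gives the critical failure plane at α_cr = (β + φ)/2 = (55.2 + 31.7)/2 = 43.5°, and the critical height
H_c = (4c/γ) · sinβ cosφ / [1 − cos(β − φ)]
    = (4·14.2/19.6) · sin55.2°·cos31.7° / [1 − cos(23.5°)]
    = 2.898 · 0.8211·0.8508 / [1 − 0.9171]
    = 2.898 · 0.6986 / 0.0829
    = 24.41 m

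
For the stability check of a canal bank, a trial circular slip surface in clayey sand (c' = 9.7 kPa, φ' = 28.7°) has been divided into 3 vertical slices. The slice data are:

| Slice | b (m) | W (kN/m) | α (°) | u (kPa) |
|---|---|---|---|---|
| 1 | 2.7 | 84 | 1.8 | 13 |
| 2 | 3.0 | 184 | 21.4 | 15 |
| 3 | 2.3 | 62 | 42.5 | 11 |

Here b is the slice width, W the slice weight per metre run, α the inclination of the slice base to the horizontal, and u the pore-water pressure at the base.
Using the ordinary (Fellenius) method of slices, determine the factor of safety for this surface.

FS = 1.68

Ordinary method of slices: FS = Σ[c'·Δl_i + (W_i cosα_i − u_i·Δl_i)·tanφ'] / Σ W_i sinα_i, with Δl_i = b_i / cosα_i.
Slice 1: Δl = 2.7/cos1.8° = 2.701 m; N'_1 = 84·cos1.8° − 13·2.701 = 48.8; c'Δl = 26.20; W sinα = 2.6
Slice 2: Δl = 3.0/cos21.4° = 3.222 m; N'_2 = 184·cos21.4° − 15·3.222 = 123.0; c'Δl = 31.25; W sinα = 67.1
Slice 3: Δl = 2.3/cos42.5° = 3.120 m; N'_3 = 62·cos42.5° − 11·3.120 = 11.4; c'Δl = 30.26; W sinα = 41.9
Σc'Δl = 87.7 kN/m; ΣN' = 183.2 kN/m; ΣW sinα = 111.7 kN/m
Resisting = 87.7 + 183.2·tan28.7° = 87.7 + 100.3 = 188.0 kN/m
FS = 188.0 / 111.7 = 1.684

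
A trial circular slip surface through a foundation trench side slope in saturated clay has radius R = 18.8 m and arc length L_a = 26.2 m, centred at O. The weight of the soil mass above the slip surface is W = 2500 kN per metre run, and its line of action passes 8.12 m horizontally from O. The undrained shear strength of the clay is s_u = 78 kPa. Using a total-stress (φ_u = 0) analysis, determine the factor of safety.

FS = 1.89

Taking moments about the centre O, the resisting moment is provided by the undrained shear strength acting along the arc:
M_R = s_u·L_a·R = 78·26.20·18.8 = 38419.7 kN·m/m
M_D = W·d = 2500·8.12 = 20300.0 kN·m/m
FS = M_R / M_D = 38419.7 / 20300.0 = 1.893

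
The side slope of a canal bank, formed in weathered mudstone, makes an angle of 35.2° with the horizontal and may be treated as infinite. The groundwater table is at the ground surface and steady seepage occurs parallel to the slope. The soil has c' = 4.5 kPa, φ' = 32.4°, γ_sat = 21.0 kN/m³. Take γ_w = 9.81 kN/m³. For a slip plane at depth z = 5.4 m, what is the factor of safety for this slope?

FS = 0.56

With seepage parallel to the slope and the water table at the surface, the effective normal stress on the slip plane uses the buoyant unit weight γ' = γ_sat − γ_w while the driving shear stress uses γ_sat:
FS = [c' + γ' z cos²β tanφ'] / [γ_sat z sinβ cosβ]
γ' = 21.0 − 9.81 = 11.19 kN/m³
Numerator = 4.5 + 11.19·5.4·cos²35.2°·tan32.4° = 4.5 + 11.19·5.4·0.6677·0.6346 = 30.106 kPa
Denominator = 21.0·5.4·sin35.2°·cos35.2° = 21.0·5.4·0.5764·0.8171 = 53.415 kPa
FS = 30.106 / 53.415 = 0.564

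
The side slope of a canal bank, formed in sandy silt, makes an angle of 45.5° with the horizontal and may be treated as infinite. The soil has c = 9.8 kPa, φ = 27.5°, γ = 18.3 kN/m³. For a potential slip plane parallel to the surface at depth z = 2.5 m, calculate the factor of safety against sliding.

For an infinite slope with a slip plane parallel to the surface (no pore pressure): FS = [c + γz cos²β tanφ] / [γz sinβ cosβ].
γz = 18.3·2.5 = 45.75 kN/m²
Numerator = 9.8 + 45.75·cos²45.5°·tan27.5° = 9.8 + 45.75·0.4913·0.5206 = 21.500 kPa
Denominator = 45.75·sin45.5°·cos45.5° = 45.75·0.7133·0.7009 = 22.872 kPa
FS = 21.500 / 22.872 = 0.940

FS = 0.94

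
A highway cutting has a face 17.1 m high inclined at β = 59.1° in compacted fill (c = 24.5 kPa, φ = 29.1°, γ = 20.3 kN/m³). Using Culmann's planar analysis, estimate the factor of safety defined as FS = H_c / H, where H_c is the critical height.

H_c = (4c/γ) · sinβ cosφ / [1 − cos(β − φ)]
    = (4·24.5/20.3) · sin59.1°·cos29.1° / [1 − cos30.0°]
    = 4.828 · 0.7498 / 0.1340 = 27.02 m
FS = H_c / H = 27.02 / 17.1 = 1.580

FS = 1.58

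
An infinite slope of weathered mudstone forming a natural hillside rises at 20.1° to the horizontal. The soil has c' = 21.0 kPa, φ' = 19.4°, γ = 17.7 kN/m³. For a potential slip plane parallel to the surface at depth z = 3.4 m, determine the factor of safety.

For an infinite slope with a slip plane parallel to the surface (no pore pressure): FS = [c' + γz cos²β tanφ'] / [γz sinβ cosβ].
γz = 17.7·3.4 = 60.18 kN/m²
Numerator = 21.0 + 60.18·cos²20.1°·tan19.4° = 21.0 + 60.18·0.8819·0.3522 = 39.690 kPa
Denominator = 60.18·sin20.1°·cos20.1° = 60.18·0.3437·0.9391 = 19.422 kPa
FS = 39.690 / 19.422 = 2.044

FS = 2.04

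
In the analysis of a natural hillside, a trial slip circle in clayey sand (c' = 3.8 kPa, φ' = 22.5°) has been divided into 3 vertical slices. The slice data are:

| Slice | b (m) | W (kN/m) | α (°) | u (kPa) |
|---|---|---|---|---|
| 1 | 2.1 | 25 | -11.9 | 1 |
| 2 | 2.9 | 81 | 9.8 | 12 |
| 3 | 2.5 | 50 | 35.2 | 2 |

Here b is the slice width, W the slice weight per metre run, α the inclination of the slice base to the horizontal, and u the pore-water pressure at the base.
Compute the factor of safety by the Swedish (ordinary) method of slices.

Ordinary method of slices: FS = Σ[c'·Δl_i + (W_i cosα_i − u_i·Δl_i)·tanφ'] / Σ W_i sinα_i, with Δl_i = b_i / cosα_i.
Slice 1: Δl = 2.1/cos(-11.9°) = 2.146 m; N'_1 = 25·cos(-11.9°) − 1·2.146 = 22.3; c'Δl = 8.16; W sinα = -5.2
Slice 2: Δl = 2.9/cos9.8° = 2.943 m; N'_2 = 81·cos9.8° − 12·2.943 = 44.5; c'Δl = 11.18; W sinα = 13.8
Slice 3: Δl = 2.5/cos35.2° = 3.059 m; N'_3 = 50·cos35.2° − 2·3.059 = 34.7; c'Δl = 11.63; W sinα = 28.8
Σc'Δl = 31.0 kN/m; ΣN' = 101.6 kN/m; ΣW sinα = 37.5 kN/m
Resisting = 31.0 + 101.6·tan22.5° = 31.0 + 42.1 = 73.0 kN/m
FS = 73.0 / 37.5 = 1.950

FS = 1.95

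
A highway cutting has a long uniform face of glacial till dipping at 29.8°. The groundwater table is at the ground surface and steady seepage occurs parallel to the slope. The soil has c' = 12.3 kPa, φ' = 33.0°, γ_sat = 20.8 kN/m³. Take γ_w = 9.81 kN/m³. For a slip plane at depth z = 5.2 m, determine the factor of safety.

FS = 0.86

With seepage parallel to the slope and the water table at the surface, the effective normal stress on the slip plane uses the buoyant unit weight γ' = γ_sat − γ_w while the driving shear stress uses γ_sat:
FS = [c' + γ' z cos²β tanφ'] / [γ_sat z sinβ cosβ]
γ' = 20.8 − 9.81 = 10.99 kN/m³
Numerator = 12.3 + 10.99·5.2·cos²29.8°·tan33.0° = 12.3 + 10.99·5.2·0.7530·0.6494 = 40.246 kPa
Denominator = 20.8·5.2·sin29.8°·cos29.8° = 20.8·5.2·0.4970·0.8678 = 46.645 kPa
FS = 40.246 / 46.645 = 0.863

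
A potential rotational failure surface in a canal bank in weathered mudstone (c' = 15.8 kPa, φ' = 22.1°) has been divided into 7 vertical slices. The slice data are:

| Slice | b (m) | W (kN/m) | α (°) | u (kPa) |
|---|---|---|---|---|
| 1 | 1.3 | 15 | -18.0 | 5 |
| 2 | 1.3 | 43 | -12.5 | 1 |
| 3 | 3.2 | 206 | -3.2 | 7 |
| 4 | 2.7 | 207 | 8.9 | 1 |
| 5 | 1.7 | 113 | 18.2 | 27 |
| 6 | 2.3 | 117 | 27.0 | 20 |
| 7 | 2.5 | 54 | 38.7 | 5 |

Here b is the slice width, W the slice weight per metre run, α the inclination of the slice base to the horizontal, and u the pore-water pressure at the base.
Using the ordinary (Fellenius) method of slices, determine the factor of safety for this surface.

Ordinary method of slices: FS = Σ[c'·Δl_i + (W_i cosα_i − u_i·Δl_i)·tanφ'] / Σ W_i sinα_i, with Δl_i = b_i / cosα_i.
Slice 1: Δl = 1.3/cos(-18.0°) = 1.367 m; N'_1 = 15·cos(-18.0°) − 5·1.367 = 7.4; c'Δl = 21.60; W sinα = -4.6
Slice 2: Δl = 1.3/cos(-12.5°) = 1.332 m; N'_2 = 43·cos(-12.5°) − 1·1.332 = 40.6; c'Δl = 21.04; W sinα = -9.3
Slice 3: Δl = 3.2/cos(-3.2°) = 3.205 m; N'_3 = 206·cos(-3.2°) − 7·3.205 = 183.2; c'Δl = 50.64; W sinα = -11.5
Slice 4: Δl = 2.7/cos8.9° = 2.733 m; N'_4 = 207·cos8.9° − 1·2.733 = 201.8; c'Δl = 43.18; W sinα = 32.0
Slice 5: Δl = 1.7/cos18.2° = 1.790 m; N'_5 = 113·cos18.2° − 27·1.790 = 59.0; c'Δl = 28.27; W sinα = 35.3
Slice 6: Δl = 2.3/cos27.0° = 2.581 m; N'_6 = 117·cos27.0° − 20·2.581 = 52.6; c'Δl = 40.79; W sinα = 53.1
Slice 7: Δl = 2.5/cos38.7° = 3.203 m; N'_7 = 54·cos38.7° − 5·3.203 = 26.1; c'Δl = 50.61; W sinα = 33.8
Σc'Δl = 256.1 kN/m; ΣN' = 570.9 kN/m; ΣW sinα = 128.8 kN/m
Resisting = 256.1 + 570.9·tan22.1° = 256.1 + 231.8 = 487.9 kN/m
FS = 487.9 / 128.8 = 3.790

FS = 3.79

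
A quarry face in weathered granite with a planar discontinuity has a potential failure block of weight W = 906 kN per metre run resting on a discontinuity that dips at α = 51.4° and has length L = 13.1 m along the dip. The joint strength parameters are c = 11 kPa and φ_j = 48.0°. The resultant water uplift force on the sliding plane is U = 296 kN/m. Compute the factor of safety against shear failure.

FS = 0.63

Resolving the block weight along and normal to the plane and applying the Mohr–Coulomb strength on the joint:
N' = W cosα − U = 906·cos51.4° − 296 = 269.2 kN/m
Driving force T = W sinα = 906·sin51.4° = 708.1 kN/m
Resisting force R = c·L + N'·tanφ_j = 11·13.1 + 269.2·tan48.0° = 144.1 + 299.0 = 443.1 kN/m
FS = R / T = 443.1 / 708.1 = 0.626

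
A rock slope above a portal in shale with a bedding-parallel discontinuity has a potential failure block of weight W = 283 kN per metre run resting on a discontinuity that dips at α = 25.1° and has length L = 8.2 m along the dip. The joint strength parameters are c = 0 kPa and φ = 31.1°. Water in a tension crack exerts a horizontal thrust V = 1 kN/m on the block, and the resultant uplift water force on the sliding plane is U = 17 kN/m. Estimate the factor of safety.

Resolving the block weight along and normal to the plane and applying the Mohr–Coulomb strength on the joint:
N' = W cosα − U − V sinα = 283·cos25.1° − 17 − 1·sin25.1° = 238.9 kN/m
Driving force T = W sinα + V cosα = 283·sin25.1° + 1·cos25.1° = 121.0 kN/m
Resisting force R = c·L + N'·tanφ = 0·8.2 + 238.9·tan31.1° = 0.0 + 144.1 = 144.1 kN/m
FS = R / T = 144.1 / 121.0 = 1.191

FS = 1.19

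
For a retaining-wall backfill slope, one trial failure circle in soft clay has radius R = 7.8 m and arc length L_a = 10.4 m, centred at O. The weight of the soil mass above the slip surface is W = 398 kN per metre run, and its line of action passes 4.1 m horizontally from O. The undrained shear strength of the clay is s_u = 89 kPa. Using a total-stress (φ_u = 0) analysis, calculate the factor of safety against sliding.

Taking moments about the centre O, the resisting moment is provided by the undrained shear strength acting along the arc:
M_R = s_u·L_a·R = 89·10.40·7.8 = 7219.7 kN·m/m
M_D = W·d = 398·4.1 = 1631.8 kN·m/m
FS = M_R / M_D = 7219.7 / 1631.8 = 4.424

FS = 4.42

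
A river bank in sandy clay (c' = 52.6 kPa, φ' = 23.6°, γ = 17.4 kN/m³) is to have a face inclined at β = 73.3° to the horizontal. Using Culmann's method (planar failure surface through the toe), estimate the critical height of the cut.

H_c = 30.05 m

Culmann's analysis gives the critical failure plane at α_cr = (β + φ')/2 = (73.3 + 23.6)/2 = 48.5°, and the critical height
H_c = (4c'/γ) · sinβ cosφ' / [1 − cos(β − φ')]
    = (4·52.6/17.4) · sin73.3°·cos23.6° / [1 − cos(49.7°)]
    = 12.092 · 0.9578·0.9164 / [1 − 0.6468]
    = 12.092 · 0.8777 / 0.3532
    = 30.05 m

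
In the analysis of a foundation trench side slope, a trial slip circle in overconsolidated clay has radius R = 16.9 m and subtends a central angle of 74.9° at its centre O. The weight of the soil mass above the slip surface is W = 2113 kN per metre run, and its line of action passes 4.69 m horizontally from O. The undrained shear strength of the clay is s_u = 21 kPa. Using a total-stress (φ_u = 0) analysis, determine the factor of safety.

FS = 0.79

Taking moments about the centre O, the resisting moment is provided by the undrained shear strength acting along the arc:
Arc length L_a = R·θ = 16.9·(74.9°·π/180) = 16.9·1.3073 = 22.09 m
M_R = s_u·L_a·R = 21·22.09·16.9 = 7840.6 kN·m/m
M_D = W·d = 2113·4.69 = 9910.0 kN·m/m
FS = M_R / M_D = 7840.6 / 9910.0 = 0.791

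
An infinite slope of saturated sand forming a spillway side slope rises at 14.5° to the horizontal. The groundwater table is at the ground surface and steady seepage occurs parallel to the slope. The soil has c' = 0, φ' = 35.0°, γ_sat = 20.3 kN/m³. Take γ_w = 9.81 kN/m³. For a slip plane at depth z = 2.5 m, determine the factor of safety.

With seepage parallel to the slope and the water table at the surface, the effective normal stress on the slip plane uses the buoyant unit weight γ' = γ_sat − γ_w while the driving shear stress uses γ_sat:
FS = [c' + γ' z cos²β tanφ'] / [γ_sat z sinβ cosβ]
(For c' = 0 this reduces to FS = (γ'/γ_sat)·tanφ'/tanβ.)
γ' = 20.3 − 9.81 = 10.49 kN/m³
Numerator = 0.0 + 10.49·2.5·cos²14.5°·tan35.0° = 0.0 + 10.49·2.5·0.9373·0.7002 = 17.212 kPa
Denominator = 20.3·2.5·sin14.5°·cos14.5° = 20.3·2.5·0.2504·0.9681 = 12.302 kPa
FS = 17.212 / 12.302 = 1.399

FS = 1.40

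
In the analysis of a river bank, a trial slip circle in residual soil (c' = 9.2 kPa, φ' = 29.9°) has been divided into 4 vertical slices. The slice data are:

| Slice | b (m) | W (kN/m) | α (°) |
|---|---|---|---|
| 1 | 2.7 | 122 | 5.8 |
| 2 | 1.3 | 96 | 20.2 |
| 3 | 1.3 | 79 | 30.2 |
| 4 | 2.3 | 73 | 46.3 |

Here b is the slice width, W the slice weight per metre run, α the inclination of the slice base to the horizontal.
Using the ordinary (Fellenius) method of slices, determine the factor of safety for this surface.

Ordinary method of slices: FS = Σ[c'·Δl_i + (W_i cosα_i)·tanφ'] / Σ W_i sinα_i, with Δl_i = b_i / cosα_i.
Slice 1: Δl = 2.7/cos5.8° = 2.714 m; N'_1 = 122·cos5.8° = 121.4; c'Δl = 24.97; W sinα = 12.3
Slice 2: Δl = 1.3/cos20.2° = 1.385 m; N'_2 = 96·cos20.2° = 90.1; c'Δl = 12.74; W sinα = 33.1
Slice 3: Δl = 1.3/cos30.2° = 1.504 m; N'_3 = 79·cos30.2° = 68.3; c'Δl = 13.84; W sinα = 39.7
Slice 4: Δl = 2.3/cos46.3° = 3.329 m; N'_4 = 73·cos46.3° = 50.4; c'Δl = 30.63; W sinα = 52.8
Σc'Δl = 82.2 kN/m; ΣN' = 330.2 kN/m; ΣW sinα = 138.0 kN/m
Resisting = 82.2 + 330.2·tan29.9° = 82.2 + 189.9 = 272.0 kN/m
FS = 272.0 / 138.0 = 1.971

FS = 1.97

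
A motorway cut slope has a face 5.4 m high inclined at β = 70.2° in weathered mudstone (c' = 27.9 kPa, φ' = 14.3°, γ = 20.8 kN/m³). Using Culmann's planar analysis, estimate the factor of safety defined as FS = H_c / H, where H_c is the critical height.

H_c = (4c'/γ) · sinβ cosφ' / [1 − cos(β − φ')]
    = (4·27.9/20.8) · sin70.2°·cos14.3° / [1 − cos55.9°]
    = 5.365 · 0.9117 / 0.4394 = 11.13 m
FS = H_c / H = 11.13 / 5.4 = 2.062

FS = 2.06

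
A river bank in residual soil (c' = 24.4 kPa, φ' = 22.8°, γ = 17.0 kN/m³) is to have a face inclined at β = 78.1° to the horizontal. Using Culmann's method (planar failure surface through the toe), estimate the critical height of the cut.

Culmann's analysis gives the critical failure plane at α_cr = (β + φ')/2 = (78.1 + 22.8)/2 = 50.4°, and the critical height
H_c = (4c'/γ) · sinβ cosφ' / [1 − cos(β − φ')]
    = (4·24.4/17.0) · sin78.1°·cos22.8° / [1 − cos(55.3°)]
    = 5.741 · 0.9785·0.9219 / [1 − 0.5693]
    = 5.741 · 0.9021 / 0.4307
    = 12.02 m

H_c = 12.02 m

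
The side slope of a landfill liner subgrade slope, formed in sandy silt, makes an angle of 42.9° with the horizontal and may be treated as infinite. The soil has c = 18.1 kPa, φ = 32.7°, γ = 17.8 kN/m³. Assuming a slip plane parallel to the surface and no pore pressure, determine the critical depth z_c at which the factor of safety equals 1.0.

z_c = 6.60 m

Setting FS = 1.00 in FS = [c + γz cos²β tanφ] / [γz sinβ cosβ] and solving for z:
z = c / [γ cosβ (FS·sinβ − cosβ·tanφ)]
  = 18.1 / [17.8·cos42.9°·(1.00·sin42.9° − cos42.9°·tan32.7°)]
  = 18.1 / [17.8·0.7325·(1.00·0.6807 − 0.7325·0.6420)]
  = 18.1 / 2.7439 = 6.596 m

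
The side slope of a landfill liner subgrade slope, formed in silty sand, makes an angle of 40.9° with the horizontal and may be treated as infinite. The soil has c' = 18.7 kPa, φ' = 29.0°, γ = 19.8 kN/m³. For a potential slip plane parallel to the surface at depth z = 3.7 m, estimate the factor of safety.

For an infinite slope with a slip plane parallel to the surface (no pore pressure): FS = [c' + γz cos²β tanφ'] / [γz sinβ cosβ].
γz = 19.8·3.7 = 73.26 kN/m²
Numerator = 18.7 + 73.26·cos²40.9°·tan29.0° = 18.7 + 73.26·0.5713·0.5543 = 41.900 kPa
Denominator = 73.26·sin40.9°·cos40.9° = 73.26·0.6547·0.7559 = 36.256 kPa
FS = 41.900 / 36.256 = 1.156

FS = 1.16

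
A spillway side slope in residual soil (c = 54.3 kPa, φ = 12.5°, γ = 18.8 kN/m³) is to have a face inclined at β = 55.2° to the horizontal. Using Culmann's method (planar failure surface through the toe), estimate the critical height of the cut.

H_c = 34.94 m

Culmann's analysis gives the critical failure plane at α_cr = (β + φ)/2 = (55.2 + 12.5)/2 = 33.9°, and the critical height
H_c = (4c/γ) · sinβ cosφ / [1 − cos(β − φ)]
    = (4·54.3/18.8) · sin55.2°·cos12.5° / [1 − cos(42.7°)]
    = 11.553 · 0.8211·0.9763 / [1 − 0.7349]
    = 11.553 · 0.8017 / 0.2651
    = 34.94 m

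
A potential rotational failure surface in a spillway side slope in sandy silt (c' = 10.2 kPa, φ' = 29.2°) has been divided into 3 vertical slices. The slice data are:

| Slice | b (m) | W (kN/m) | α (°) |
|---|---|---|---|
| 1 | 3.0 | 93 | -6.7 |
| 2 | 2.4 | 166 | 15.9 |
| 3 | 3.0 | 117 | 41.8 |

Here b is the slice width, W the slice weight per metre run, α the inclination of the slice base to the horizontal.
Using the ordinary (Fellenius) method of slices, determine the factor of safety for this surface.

FS = 2.55

Ordinary method of slices: FS = Σ[c'·Δl_i + (W_i cosα_i)·tanφ'] / Σ W_i sinα_i, with Δl_i = b_i / cosα_i.
Slice 1: Δl = 3.0/cos(-6.7°) = 3.021 m; N'_1 = 93·cos(-6.7°) = 92.4; c'Δl = 30.81; W sinα = -10.9
Slice 2: Δl = 2.4/cos15.9° = 2.495 m; N'_2 = 166·cos15.9° = 159.6; c'Δl = 25.45; W sinα = 45.5
Slice 3: Δl = 3.0/cos41.8° = 4.024 m; N'_3 = 117·cos41.8° = 87.2; c'Δl = 41.05; W sinα = 78.0
Σc'Δl = 97.3 kN/m; ΣN' = 339.2 kN/m; ΣW sinα = 112.6 kN/m
Resisting = 97.3 + 339.2·tan29.2° = 97.3 + 189.6 = 286.9 kN/m
FS = 286.9 / 112.6 = 2.548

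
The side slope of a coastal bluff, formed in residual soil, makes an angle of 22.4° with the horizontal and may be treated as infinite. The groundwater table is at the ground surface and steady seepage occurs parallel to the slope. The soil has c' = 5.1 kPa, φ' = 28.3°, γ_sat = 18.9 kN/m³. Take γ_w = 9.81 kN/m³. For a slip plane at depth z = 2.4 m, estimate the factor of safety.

FS = 0.95

With seepage parallel to the slope and the water table at the surface, the effective normal stress on the slip plane uses the buoyant unit weight γ' = γ_sat − γ_w while the driving shear stress uses γ_sat:
FS = [c' + γ' z cos²β tanφ'] / [γ_sat z sinβ cosβ]
γ' = 18.9 − 9.81 = 9.09 kN/m³
Numerator = 5.1 + 9.09·2.4·cos²22.4°·tan28.3° = 5.1 + 9.09·2.4·0.8548·0.5384 = 15.141 kPa
Denominator = 18.9·2.4·sin22.4°·cos22.4° = 18.9·2.4·0.3811·0.9245 = 15.981 kPa
FS = 15.141 / 15.981 = 0.947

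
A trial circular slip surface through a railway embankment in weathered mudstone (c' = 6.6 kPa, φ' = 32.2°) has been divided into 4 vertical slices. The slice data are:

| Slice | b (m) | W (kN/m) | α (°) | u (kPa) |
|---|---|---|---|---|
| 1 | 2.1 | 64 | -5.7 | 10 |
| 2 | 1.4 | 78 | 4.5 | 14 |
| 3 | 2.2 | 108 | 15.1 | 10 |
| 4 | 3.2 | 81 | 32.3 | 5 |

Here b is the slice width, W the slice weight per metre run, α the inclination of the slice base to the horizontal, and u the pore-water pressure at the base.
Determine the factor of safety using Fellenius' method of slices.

FS = 2.94

Ordinary method of slices: FS = Σ[c'·Δl_i + (W_i cosα_i − u_i·Δl_i)·tanφ'] / Σ W_i sinα_i, with Δl_i = b_i / cosα_i.
Slice 1: Δl = 2.1/cos(-5.7°) = 2.110 m; N'_1 = 64·cos(-5.7°) − 10·2.110 = 42.6; c'Δl = 13.93; W sinα = -6.4
Slice 2: Δl = 1.4/cos4.5° = 1.404 m; N'_2 = 78·cos4.5° − 14·1.404 = 58.1; c'Δl = 9.27; W sinα = 6.1
Slice 3: Δl = 2.2/cos15.1° = 2.279 m; N'_3 = 108·cos15.1° − 10·2.279 = 81.5; c'Δl = 15.04; W sinα = 28.1
Slice 4: Δl = 3.2/cos32.3° = 3.786 m; N'_4 = 81·cos32.3° − 5·3.786 = 49.5; c'Δl = 24.99; W sinα = 43.3
Σc'Δl = 63.2 kN/m; ΣN' = 231.7 kN/m; ΣW sinα = 71.2 kN/m
Resisting = 63.2 + 231.7·tan32.2° = 63.2 + 145.9 = 209.1 kN/m
FS = 209.1 / 71.2 = 2.938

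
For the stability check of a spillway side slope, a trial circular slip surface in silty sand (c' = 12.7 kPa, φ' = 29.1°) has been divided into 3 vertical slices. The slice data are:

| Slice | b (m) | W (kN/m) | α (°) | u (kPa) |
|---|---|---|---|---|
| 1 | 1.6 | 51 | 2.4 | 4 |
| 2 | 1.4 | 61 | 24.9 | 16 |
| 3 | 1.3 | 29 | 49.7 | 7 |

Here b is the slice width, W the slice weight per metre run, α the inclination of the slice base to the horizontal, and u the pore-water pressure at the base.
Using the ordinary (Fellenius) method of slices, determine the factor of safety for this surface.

Ordinary method of slices: FS = Σ[c'·Δl_i + (W_i cosα_i − u_i·Δl_i)·tanφ'] / Σ W_i sinα_i, with Δl_i = b_i / cosα_i.
Slice 1: Δl = 1.6/cos2.4° = 1.601 m; N'_1 = 51·cos2.4° − 4·1.601 = 44.5; c'Δl = 20.34; W sinα = 2.1
Slice 2: Δl = 1.4/cos24.9° = 1.543 m; N'_2 = 61·cos24.9° − 16·1.543 = 30.6; c'Δl = 19.60; W sinα = 25.7
Slice 3: Δl = 1.3/cos49.7° = 2.010 m; N'_3 = 29·cos49.7° − 7·2.010 = 4.7; c'Δl = 25.53; W sinα = 22.1
Σc'Δl = 65.5 kN/m; ΣN' = 79.9 kN/m; ΣW sinα = 49.9 kN/m
Resisting = 65.5 + 79.9·tan29.1° = 65.5 + 44.5 = 109.9 kN/m
FS = 109.9 / 49.9 = 2.201

FS = 2.20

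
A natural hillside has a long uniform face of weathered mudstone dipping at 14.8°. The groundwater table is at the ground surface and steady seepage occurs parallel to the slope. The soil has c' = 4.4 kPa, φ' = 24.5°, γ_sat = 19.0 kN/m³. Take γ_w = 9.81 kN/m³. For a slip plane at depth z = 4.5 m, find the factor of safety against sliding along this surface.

With seepage parallel to the slope and the water table at the surface, the effective normal stress on the slip plane uses the buoyant unit weight γ' = γ_sat − γ_w while the driving shear stress uses γ_sat:
FS = [c' + γ' z cos²β tanφ'] / [γ_sat z sinβ cosβ]
γ' = 19.0 − 9.81 = 9.19 kN/m³
Numerator = 4.4 + 9.19·4.5·cos²14.8°·tan24.5° = 4.4 + 9.19·4.5·0.9347·0.4557 = 22.017 kPa
Denominator = 19.0·4.5·sin14.8°·cos14.8° = 19.0·4.5·0.2554·0.9668 = 21.116 kPa
FS = 22.017 / 21.116 = 1.043

FS = 1.04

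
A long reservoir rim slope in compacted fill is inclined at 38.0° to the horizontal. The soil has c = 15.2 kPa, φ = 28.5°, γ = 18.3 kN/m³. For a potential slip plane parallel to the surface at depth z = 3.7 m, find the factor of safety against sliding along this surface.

FS = 1.16

For an infinite slope with a slip plane parallel to the surface (no pore pressure): FS = [c + γz cos²β tanφ] / [γz sinβ cosβ].
γz = 18.3·3.7 = 67.71 kN/m²
Numerator = 15.2 + 67.71·cos²38.0°·tan28.5° = 15.2 + 67.71·0.6210·0.5430 = 38.029 kPa
Denominator = 67.71·sin38.0°·cos38.0° = 67.71·0.6157·0.7880 = 32.849 kPa
FS = 38.029 / 32.849 = 1.158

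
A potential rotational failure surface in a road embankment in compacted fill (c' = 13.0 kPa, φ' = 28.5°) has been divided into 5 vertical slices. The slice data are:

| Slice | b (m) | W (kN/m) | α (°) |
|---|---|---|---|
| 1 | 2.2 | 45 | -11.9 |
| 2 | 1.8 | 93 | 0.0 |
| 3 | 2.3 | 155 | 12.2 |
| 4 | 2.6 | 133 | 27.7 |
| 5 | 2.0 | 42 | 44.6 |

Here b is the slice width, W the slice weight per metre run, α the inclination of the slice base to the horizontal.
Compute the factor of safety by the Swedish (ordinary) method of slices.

FS = 3.44

Ordinary method of slices: FS = Σ[c'·Δl_i + (W_i cosα_i)·tanφ'] / Σ W_i sinα_i, with Δl_i = b_i / cosα_i.
Slice 1: Δl = 2.2/cos(-11.9°) = 2.248 m; N'_1 = 45·cos(-11.9°) = 44.0; c'Δl = 29.23; W sinα = -9.3
Slice 2: Δl = 1.8/cos0.0° = 1.800 m; N'_2 = 93·cos0.0° = 93.0; c'Δl = 23.40; W sinα = 0.0
Slice 3: Δl = 2.3/cos12.2° = 2.353 m; N'_3 = 155·cos12.2° = 151.5; c'Δl = 30.59; W sinα = 32.8
Slice 4: Δl = 2.6/cos27.7° = 2.937 m; N'_4 = 133·cos27.7° = 117.8; c'Δl = 38.18; W sinα = 61.8
Slice 5: Δl = 2.0/cos44.6° = 2.809 m; N'_5 = 42·cos44.6° = 29.9; c'Δl = 36.52; W sinα = 29.5
Σc'Δl = 157.9 kN/m; ΣN' = 436.2 kN/m; ΣW sinα = 114.8 kN/m
Resisting = 157.9 + 436.2·tan28.5° = 157.9 + 236.8 = 394.7 kN/m
FS = 394.7 / 114.8 = 3.439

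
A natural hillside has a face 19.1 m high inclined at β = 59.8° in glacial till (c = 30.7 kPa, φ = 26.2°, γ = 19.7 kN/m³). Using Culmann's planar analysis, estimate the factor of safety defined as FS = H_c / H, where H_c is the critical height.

H_c = (4c/γ) · sinβ cosφ / [1 − cos(β − φ)]
    = (4·30.7/19.7) · sin59.8°·cos26.2° / [1 − cos33.6°]
    = 6.234 · 0.7755 / 0.1671 = 28.93 m
FS = H_c / H = 28.93 / 19.1 = 1.515

FS = 1.51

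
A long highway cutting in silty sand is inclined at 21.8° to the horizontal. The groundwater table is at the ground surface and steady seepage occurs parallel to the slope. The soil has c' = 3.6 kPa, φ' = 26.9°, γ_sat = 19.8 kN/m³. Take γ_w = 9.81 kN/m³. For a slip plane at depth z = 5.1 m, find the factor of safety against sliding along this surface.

FS = 0.74

With seepage parallel to the slope and the water table at the surface, the effective normal stress on the slip plane uses the buoyant unit weight γ' = γ_sat − γ_w while the driving shear stress uses γ_sat:
FS = [c' + γ' z cos²β tanφ'] / [γ_sat z sinβ cosβ]
γ' = 19.8 − 9.81 = 9.99 kN/m³
Numerator = 3.6 + 9.99·5.1·cos²21.8°·tan26.9° = 3.6 + 9.99·5.1·0.8621·0.5073 = 25.883 kPa
Denominator = 19.8·5.1·sin21.8°·cos21.8° = 19.8·5.1·0.3714·0.9285 = 34.819 kPa
FS = 25.883 / 34.819 = 0.743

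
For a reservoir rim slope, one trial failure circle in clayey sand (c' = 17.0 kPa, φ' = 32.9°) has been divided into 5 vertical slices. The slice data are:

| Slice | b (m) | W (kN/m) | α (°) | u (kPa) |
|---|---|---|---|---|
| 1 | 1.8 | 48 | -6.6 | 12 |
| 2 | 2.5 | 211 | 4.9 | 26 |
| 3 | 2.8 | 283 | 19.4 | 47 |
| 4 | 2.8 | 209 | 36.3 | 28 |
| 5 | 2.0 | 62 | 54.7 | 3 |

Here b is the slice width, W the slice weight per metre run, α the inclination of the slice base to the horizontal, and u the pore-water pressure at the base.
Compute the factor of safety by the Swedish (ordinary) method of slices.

Ordinary method of slices: FS = Σ[c'·Δl_i + (W_i cosα_i − u_i·Δl_i)·tanφ'] / Σ W_i sinα_i, with Δl_i = b_i / cosα_i.
Slice 1: Δl = 1.8/cos(-6.6°) = 1.812 m; N'_1 = 48·cos(-6.6°) − 12·1.812 = 25.9; c'Δl = 30.80; W sinα = -5.5
Slice 2: Δl = 2.5/cos4.9° = 2.509 m; N'_2 = 211·cos4.9° − 26·2.509 = 145.0; c'Δl = 42.66; W sinα = 18.0
Slice 3: Δl = 2.8/cos19.4° = 2.969 m; N'_3 = 283·cos19.4° − 47·2.969 = 127.4; c'Δl = 50.47; W sinα = 94.0
Slice 4: Δl = 2.8/cos36.3° = 3.474 m; N'_4 = 209·cos36.3° − 28·3.474 = 71.2; c'Δl = 59.06; W sinα = 123.7
Slice 5: Δl = 2.0/cos54.7° = 3.461 m; N'_5 = 62·cos54.7° − 3·3.461 = 25.4; c'Δl = 58.84; W sinα = 50.6
Σc'Δl = 241.8 kN/m; ΣN' = 394.9 kN/m; ΣW sinα = 280.8 kN/m
Resisting = 241.8 + 394.9·tan32.9° = 241.8 + 255.5 = 497.3 kN/m
FS = 497.3 / 280.8 = 1.771

FS = 1.77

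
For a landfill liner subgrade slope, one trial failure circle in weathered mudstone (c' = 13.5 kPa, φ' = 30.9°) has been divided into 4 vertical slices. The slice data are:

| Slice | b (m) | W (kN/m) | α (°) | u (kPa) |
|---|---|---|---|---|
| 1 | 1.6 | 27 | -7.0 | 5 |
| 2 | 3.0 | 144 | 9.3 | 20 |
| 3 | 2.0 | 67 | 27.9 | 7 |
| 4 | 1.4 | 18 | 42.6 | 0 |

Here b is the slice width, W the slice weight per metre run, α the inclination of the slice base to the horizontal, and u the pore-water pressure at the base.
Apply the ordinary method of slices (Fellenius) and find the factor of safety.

FS = 3.35

Ordinary method of slices: FS = Σ[c'·Δl_i + (W_i cosα_i − u_i·Δl_i)·tanφ'] / Σ W_i sinα_i, with Δl_i = b_i / cosα_i.
Slice 1: Δl = 1.6/cos(-7.0°) = 1.612 m; N'_1 = 27·cos(-7.0°) − 5·1.612 = 18.7; c'Δl = 21.76; W sinα = -3.3
Slice 2: Δl = 3.0/cos9.3° = 3.040 m; N'_2 = 144·cos9.3° − 20·3.040 = 81.3; c'Δl = 41.04; W sinα = 23.3
Slice 3: Δl = 2.0/cos27.9° = 2.263 m; N'_3 = 67·cos27.9° − 7·2.263 = 43.4; c'Δl = 30.55; W sinα = 31.4
Slice 4: Δl = 1.4/cos42.6° = 1.902 m; N'_4 = 18·cos42.6° − 0·1.902 = 13.2; c'Δl = 25.68; W sinα = 12.2
Σc'Δl = 119.0 kN/m; ΣN' = 156.7 kN/m; ΣW sinα = 63.5 kN/m
Resisting = 119.0 + 156.7·tan30.9° = 119.0 + 93.8 = 212.8 kN/m
FS = 212.8 / 63.5 = 3.350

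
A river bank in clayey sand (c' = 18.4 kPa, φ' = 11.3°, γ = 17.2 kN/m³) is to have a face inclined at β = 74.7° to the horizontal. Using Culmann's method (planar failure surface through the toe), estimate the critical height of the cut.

Culmann's analysis gives the critical failure plane at α_cr = (β + φ')/2 = (74.7 + 11.3)/2 = 43.0°, and the critical height
H_c = (4c'/γ) · sinβ cosφ' / [1 − cos(β − φ')]
    = (4·18.4/17.2) · sin74.7°·cos11.3° / [1 − cos(63.4°)]
    = 4.279 · 0.9646·0.9806 / [1 − 0.4478]
    = 4.279 · 0.9459 / 0.5522
    = 7.33 m

H_c = 7.33 m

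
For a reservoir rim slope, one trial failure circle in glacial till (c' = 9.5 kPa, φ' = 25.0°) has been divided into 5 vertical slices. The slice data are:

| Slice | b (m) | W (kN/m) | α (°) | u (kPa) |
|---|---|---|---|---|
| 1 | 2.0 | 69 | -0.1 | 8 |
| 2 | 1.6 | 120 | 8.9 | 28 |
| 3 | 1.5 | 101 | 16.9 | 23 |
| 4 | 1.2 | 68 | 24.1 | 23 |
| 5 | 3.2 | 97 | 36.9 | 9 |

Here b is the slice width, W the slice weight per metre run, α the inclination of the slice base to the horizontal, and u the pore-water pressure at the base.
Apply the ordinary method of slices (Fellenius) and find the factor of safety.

FS = 1.65

Ordinary method of slices: FS = Σ[c'·Δl_i + (W_i cosα_i − u_i·Δl_i)·tanφ'] / Σ W_i sinα_i, with Δl_i = b_i / cosα_i.
Slice 1: Δl = 2.0/cos(-0.1°) = 2.000 m; N'_1 = 69·cos(-0.1°) − 8·2.000 = 53.0; c'Δl = 19.00; W sinα = -0.1
Slice 2: Δl = 1.6/cos8.9° = 1.619 m; N'_2 = 120·cos8.9° − 28·1.619 = 73.2; c'Δl = 15.39; W sinα = 18.6
Slice 3: Δl = 1.5/cos16.9° = 1.568 m; N'_3 = 101·cos16.9° − 23·1.568 = 60.6; c'Δl = 14.89; W sinα = 29.4
Slice 4: Δl = 1.2/cos24.1° = 1.315 m; N'_4 = 68·cos24.1° − 23·1.315 = 31.8; c'Δl = 12.49; W sinα = 27.8
Slice 5: Δl = 3.2/cos36.9° = 4.002 m; N'_5 = 97·cos36.9° − 9·4.002 = 41.6; c'Δl = 38.01; W sinα = 58.2
Σc'Δl = 99.8 kN/m; ΣN' = 260.2 kN/m; ΣW sinα = 133.8 kN/m
Resisting = 99.8 + 260.2·tan25.0° = 99.8 + 121.3 = 221.1 kN/m
FS = 221.1 / 133.8 = 1.652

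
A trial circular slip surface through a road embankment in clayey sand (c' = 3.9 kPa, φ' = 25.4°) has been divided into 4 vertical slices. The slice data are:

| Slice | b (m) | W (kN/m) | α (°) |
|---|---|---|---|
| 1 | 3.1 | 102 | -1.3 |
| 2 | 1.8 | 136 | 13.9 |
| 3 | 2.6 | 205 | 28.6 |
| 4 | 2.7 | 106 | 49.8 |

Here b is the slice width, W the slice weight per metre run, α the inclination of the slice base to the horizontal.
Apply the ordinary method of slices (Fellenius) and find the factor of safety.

FS = 1.32

Ordinary method of slices: FS = Σ[c'·Δl_i + (W_i cosα_i)·tanφ'] / Σ W_i sinα_i, with Δl_i = b_i / cosα_i.
Slice 1: Δl = 3.1/cos(-1.3°) = 3.101 m; N'_1 = 102·cos(-1.3°) = 102.0; c'Δl = 12.09; W sinα = -2.3
Slice 2: Δl = 1.8/cos13.9° = 1.854 m; N'_2 = 136·cos13.9° = 132.0; c'Δl = 7.23; W sinα = 32.7
Slice 3: Δl = 2.6/cos28.6° = 2.961 m; N'_3 = 205·cos28.6° = 180.0; c'Δl = 11.55; W sinα = 98.1
Slice 4: Δl = 2.7/cos49.8° = 4.183 m; N'_4 = 106·cos49.8° = 68.4; c'Δl = 16.31; W sinα = 81.0
Σc'Δl = 47.2 kN/m; ΣN' = 482.4 kN/m; ΣW sinα = 209.5 kN/m
Resisting = 47.2 + 482.4·tan25.4° = 47.2 + 229.1 = 276.2 kN/m
FS = 276.2 / 209.5 = 1.319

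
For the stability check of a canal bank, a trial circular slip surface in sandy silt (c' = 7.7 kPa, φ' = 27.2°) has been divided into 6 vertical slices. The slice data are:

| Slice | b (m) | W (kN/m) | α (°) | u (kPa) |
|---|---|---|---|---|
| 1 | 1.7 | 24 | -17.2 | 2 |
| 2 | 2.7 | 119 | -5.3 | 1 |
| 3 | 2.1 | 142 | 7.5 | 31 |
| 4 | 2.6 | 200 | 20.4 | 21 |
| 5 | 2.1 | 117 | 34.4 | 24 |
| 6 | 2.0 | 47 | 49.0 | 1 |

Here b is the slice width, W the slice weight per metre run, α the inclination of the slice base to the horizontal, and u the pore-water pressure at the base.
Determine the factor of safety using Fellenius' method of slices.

Ordinary method of slices: FS = Σ[c'·Δl_i + (W_i cosα_i − u_i·Δl_i)·tanφ'] / Σ W_i sinα_i, with Δl_i = b_i / cosα_i.
Slice 1: Δl = 1.7/cos(-17.2°) = 1.780 m; N'_1 = 24·cos(-17.2°) − 2·1.780 = 19.4; c'Δl = 13.70; W sinα = -7.1
Slice 2: Δl = 2.7/cos(-5.3°) = 2.712 m; N'_2 = 119·cos(-5.3°) − 1·2.712 = 115.8; c'Δl = 20.88; W sinα = -11.0
Slice 3: Δl = 2.1/cos7.5° = 2.118 m; N'_3 = 142·cos7.5° − 31·2.118 = 75.1; c'Δl = 16.31; W sinα = 18.5
Slice 4: Δl = 2.6/cos20.4° = 2.774 m; N'_4 = 200·cos20.4° − 21·2.774 = 129.2; c'Δl = 21.36; W sinα = 69.7
Slice 5: Δl = 2.1/cos34.4° = 2.545 m; N'_5 = 117·cos34.4° − 24·2.545 = 35.5; c'Δl = 19.60; W sinα = 66.1
Slice 6: Δl = 2.0/cos49.0° = 3.049 m; N'_6 = 47·cos49.0° − 1·3.049 = 27.8; c'Δl = 23.47; W sinα = 35.5
Σc'Δl = 115.3 kN/m; ΣN' = 402.7 kN/m; ΣW sinα = 171.7 kN/m
Resisting = 115.3 + 402.7·tan27.2° = 115.3 + 207.0 = 322.3 kN/m
FS = 322.3 / 171.7 = 1.877

FS = 1.88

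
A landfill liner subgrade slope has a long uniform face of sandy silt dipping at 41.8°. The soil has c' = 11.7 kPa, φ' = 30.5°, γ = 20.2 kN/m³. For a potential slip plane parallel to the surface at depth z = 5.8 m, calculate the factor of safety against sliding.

For an infinite slope with a slip plane parallel to the surface (no pore pressure): FS = [c' + γz cos²β tanφ'] / [γz sinβ cosβ].
γz = 20.2·5.8 = 117.16 kN/m²
Numerator = 11.7 + 117.16·cos²41.8°·tan30.5° = 11.7 + 117.16·0.5557·0.5890 = 50.053 kPa
Denominator = 117.16·sin41.8°·cos41.8° = 117.16·0.6665·0.7455 = 58.215 kPa
FS = 50.053 / 58.215 = 0.860

FS = 0.86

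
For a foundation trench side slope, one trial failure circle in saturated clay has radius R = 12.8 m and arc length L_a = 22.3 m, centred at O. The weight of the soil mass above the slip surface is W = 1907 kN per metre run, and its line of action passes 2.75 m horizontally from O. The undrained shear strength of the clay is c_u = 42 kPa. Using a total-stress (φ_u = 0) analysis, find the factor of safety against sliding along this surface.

FS = 2.29

Taking moments about the centre O, the resisting moment is provided by the undrained shear strength acting along the arc:
M_R = c_u·L_a·R = 42·22.30·12.8 = 11988.5 kN·m/m
M_D = W·d = 1907·2.75 = 5244.2 kN·m/m
FS = M_R / M_D = 11988.5 / 5244.2 = 2.286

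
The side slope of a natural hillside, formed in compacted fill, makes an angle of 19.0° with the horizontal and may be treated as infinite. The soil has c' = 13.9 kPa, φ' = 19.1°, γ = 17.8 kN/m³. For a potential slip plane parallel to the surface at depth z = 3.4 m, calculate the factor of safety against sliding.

For an infinite slope with a slip plane parallel to the surface (no pore pressure): FS = [c' + γz cos²β tanφ'] / [γz sinβ cosβ].
γz = 17.8·3.4 = 60.52 kN/m²
Numerator = 13.9 + 60.52·cos²19.0°·tan19.1° = 13.9 + 60.52·0.8940·0.3463 = 32.636 kPa
Denominator = 60.52·sin19.0°·cos19.0° = 60.52·0.3256·0.9455 = 18.630 kPa
FS = 32.636 / 18.630 = 1.752

FS = 1.75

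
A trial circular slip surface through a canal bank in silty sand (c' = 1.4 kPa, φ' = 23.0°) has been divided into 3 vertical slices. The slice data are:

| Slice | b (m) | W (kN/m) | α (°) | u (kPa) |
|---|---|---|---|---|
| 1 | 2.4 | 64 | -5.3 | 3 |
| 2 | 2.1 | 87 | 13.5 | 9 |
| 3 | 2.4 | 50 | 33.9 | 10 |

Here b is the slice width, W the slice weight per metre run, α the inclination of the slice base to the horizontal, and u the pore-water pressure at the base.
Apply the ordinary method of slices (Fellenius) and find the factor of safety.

FS = 1.59

Ordinary method of slices: FS = Σ[c'·Δl_i + (W_i cosα_i − u_i·Δl_i)·tanφ'] / Σ W_i sinα_i, with Δl_i = b_i / cosα_i.
Slice 1: Δl = 2.4/cos(-5.3°) = 2.410 m; N'_1 = 64·cos(-5.3°) − 3·2.410 = 56.5; c'Δl = 3.37; W sinα = -5.9
Slice 2: Δl = 2.1/cos13.5° = 2.160 m; N'_2 = 87·cos13.5° − 9·2.160 = 65.2; c'Δl = 3.02; W sinα = 20.3
Slice 3: Δl = 2.4/cos33.9° = 2.892 m; N'_3 = 50·cos33.9° − 10·2.892 = 12.6; c'Δl = 4.05; W sinα = 27.9
Σc'Δl = 10.4 kN/m; ΣN' = 134.2 kN/m; ΣW sinα = 42.3 kN/m
Resisting = 10.4 + 134.2·tan23.0° = 10.4 + 57.0 = 67.4 kN/m
FS = 67.4 / 42.3 = 1.595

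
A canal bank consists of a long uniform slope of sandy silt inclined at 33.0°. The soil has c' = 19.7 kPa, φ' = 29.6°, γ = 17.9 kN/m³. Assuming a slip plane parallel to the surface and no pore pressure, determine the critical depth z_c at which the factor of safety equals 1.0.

Setting FS = 1.00 in FS = [c' + γz cos²β tanφ'] / [γz sinβ cosβ] and solving for z:
z = c' / [γ cosβ (FS·sinβ − cosβ·tanφ')]
  = 19.7 / [17.9·cos33.0°·(1.00·sin33.0° − cos33.0°·tan29.6°)]
  = 19.7 / [17.9·0.8387·(1.00·0.5446 − 0.8387·0.5681)]
  = 19.7 / 1.0239 = 19.239 m

z_c = 19.24 m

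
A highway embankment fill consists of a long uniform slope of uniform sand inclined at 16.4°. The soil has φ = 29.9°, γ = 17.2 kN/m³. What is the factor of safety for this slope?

FS = 1.95

For a dry cohesionless infinite slope the factor of safety is FS = tanφ / tanβ.
FS = tan29.9° / tan16.4° = 0.5750 / 0.2943 = 1.954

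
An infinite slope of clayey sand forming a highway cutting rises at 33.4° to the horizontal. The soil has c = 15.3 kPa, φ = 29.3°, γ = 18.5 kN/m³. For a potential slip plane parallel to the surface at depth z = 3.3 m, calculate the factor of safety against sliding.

FS = 1.40

For an infinite slope with a slip plane parallel to the surface (no pore pressure): FS = [c + γz cos²β tanφ] / [γz sinβ cosβ].
γz = 18.5·3.3 = 61.05 kN/m²
Numerator = 15.3 + 61.05·cos²33.4°·tan29.3° = 15.3 + 61.05·0.6970·0.5612 = 39.178 kPa
Denominator = 61.05·sin33.4°·cos33.4° = 61.05·0.5505·0.8348 = 28.057 kPa
FS = 39.178 / 28.057 = 1.396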